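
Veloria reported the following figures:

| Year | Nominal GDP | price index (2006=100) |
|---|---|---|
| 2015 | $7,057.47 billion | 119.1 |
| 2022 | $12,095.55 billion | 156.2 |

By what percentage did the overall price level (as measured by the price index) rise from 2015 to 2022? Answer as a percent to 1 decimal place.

31.2%

Price-level change = 156.2 / 119.1 − 1 = 0.3115.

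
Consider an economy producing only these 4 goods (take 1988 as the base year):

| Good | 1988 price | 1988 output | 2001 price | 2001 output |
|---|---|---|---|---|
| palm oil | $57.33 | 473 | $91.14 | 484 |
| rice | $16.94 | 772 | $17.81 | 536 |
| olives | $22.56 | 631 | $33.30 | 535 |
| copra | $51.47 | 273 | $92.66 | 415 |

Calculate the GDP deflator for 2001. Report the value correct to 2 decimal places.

156.46

Nominal GDP 2001 = 91.14·484 + 17.81·536 + 33.30·535 + 92.66·415 = 109927.32.
Real GDP 2001 (at 1988 prices) = 57.33·484 + 16.94·536 + 22.56·535 + 51.47·415 = 70257.21.
Deflator = Nominal/Real × 100 = 109927.32/70257.21 × 100 = 156.464.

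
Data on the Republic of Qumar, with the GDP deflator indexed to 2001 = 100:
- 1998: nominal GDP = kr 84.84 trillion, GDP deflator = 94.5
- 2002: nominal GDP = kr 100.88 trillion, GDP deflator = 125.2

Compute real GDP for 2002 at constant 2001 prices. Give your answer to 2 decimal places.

Real GDP = Nominal / (GDP deflator/100) = 100.88 / 1.252 = 80.58.

kr 80.58 trillion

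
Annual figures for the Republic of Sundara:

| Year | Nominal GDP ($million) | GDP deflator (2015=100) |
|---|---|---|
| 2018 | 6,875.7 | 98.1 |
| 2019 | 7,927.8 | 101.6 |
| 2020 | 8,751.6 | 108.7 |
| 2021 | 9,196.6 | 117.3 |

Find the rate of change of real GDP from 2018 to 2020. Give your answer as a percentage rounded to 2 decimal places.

Real GDP 2018 = 6875.7/0.981 = 7008.87.
Real GDP 2020 = 8751.6/1.087 = 8051.15.
Change = 8051.15/7008.87 − 1 = 0.1487.

14.87%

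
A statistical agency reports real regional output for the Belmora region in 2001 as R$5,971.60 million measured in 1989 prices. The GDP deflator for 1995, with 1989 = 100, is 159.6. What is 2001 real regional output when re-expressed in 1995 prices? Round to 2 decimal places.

Real regional output in 1995 prices = Real regional output in 1989 prices × (P_1995/P_1989) = 5971.60 × 1.596 = 9530.67.

R$9,530.67 million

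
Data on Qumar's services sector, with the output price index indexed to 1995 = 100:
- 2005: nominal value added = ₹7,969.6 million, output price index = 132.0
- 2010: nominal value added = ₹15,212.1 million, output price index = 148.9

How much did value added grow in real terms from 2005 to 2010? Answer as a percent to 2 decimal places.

69.21%

Real value added 2005 = 7969.6 / 1.320 = 6037.58.
Real value added 2010 = 15212.1 / 1.489 = 10216.32.
Real growth = 10216.32 / 6037.58 − 1 = 0.6921.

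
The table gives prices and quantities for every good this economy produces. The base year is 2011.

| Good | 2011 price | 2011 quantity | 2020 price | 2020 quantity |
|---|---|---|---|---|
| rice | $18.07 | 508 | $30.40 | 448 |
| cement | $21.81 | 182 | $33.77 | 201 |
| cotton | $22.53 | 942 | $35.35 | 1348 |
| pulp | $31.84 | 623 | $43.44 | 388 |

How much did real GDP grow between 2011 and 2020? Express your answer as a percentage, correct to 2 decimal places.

Real GDP 2011 = Nominal GDP 2011 = 18.07·508 + 21.81·182 + 22.53·942 + 31.84·623 = 54208.56.
Real GDP 2020 (at 2011 prices) = 18.07·448 + 21.81·201 + 22.53·1348 + 31.84·388 = 55203.53.
Real growth = 55203.53/54208.56 − 1 = 0.0184.

1.84%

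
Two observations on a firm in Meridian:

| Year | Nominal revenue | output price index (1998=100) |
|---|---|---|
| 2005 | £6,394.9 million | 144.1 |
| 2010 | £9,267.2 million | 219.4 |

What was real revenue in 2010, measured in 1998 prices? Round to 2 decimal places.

£4,223.88 million

Real revenue = Nominal / (output price index/100) = 9267.2 / 2.194 = 4223.88.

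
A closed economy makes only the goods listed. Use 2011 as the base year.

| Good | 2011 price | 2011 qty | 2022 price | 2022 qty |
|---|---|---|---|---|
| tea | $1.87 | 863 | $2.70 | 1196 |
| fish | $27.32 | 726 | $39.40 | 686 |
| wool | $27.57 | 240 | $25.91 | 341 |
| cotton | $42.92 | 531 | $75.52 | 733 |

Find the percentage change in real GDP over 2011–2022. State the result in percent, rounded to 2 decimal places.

21.60%

Real GDP 2011 = Nominal GDP 2011 = 1.87·863 + 27.32·726 + 27.57·240 + 42.92·531 = 50855.45.
Real GDP 2022 (at 2011 prices) = 1.87·1196 + 27.32·686 + 27.57·341 + 42.92·733 = 61839.77.
Real growth = 61839.77/50855.45 − 1 = 0.2160.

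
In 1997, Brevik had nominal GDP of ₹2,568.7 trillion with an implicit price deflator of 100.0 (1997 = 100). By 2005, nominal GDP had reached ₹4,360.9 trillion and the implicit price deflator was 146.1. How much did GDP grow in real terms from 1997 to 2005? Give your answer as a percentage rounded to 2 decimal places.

16.20%

Real GDP 1997 = 2568.7 / 1.000 = 2568.70.
Real GDP 2005 = 4360.9 / 1.461 = 2984.87.
Real growth = 2984.87 / 2568.70 − 1 = 0.1620.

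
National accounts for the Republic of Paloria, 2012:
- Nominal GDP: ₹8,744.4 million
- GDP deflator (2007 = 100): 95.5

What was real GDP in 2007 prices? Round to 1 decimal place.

₹9,156.4 million

Real GDP = Nominal / (GDP deflator/100) = 8744.4 / 0.955 = 9156.44.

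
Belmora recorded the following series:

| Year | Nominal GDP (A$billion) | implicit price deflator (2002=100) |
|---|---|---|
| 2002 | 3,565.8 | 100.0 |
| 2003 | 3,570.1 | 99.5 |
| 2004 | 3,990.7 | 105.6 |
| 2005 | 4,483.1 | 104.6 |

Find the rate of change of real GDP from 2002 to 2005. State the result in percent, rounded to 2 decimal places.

Real GDP 2002 = 3565.8/1.000 = 3565.80.
Real GDP 2005 = 4483.1/1.046 = 4285.95.
Change = 4285.95/3565.80 − 1 = 0.2020.

20.20%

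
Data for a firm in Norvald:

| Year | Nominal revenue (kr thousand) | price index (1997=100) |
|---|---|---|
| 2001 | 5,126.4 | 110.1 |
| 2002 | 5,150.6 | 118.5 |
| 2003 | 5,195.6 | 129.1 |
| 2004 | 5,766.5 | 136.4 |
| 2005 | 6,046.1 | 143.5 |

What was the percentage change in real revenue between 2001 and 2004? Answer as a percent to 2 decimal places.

Real revenue 2001 = 5126.4/1.101 = 4656.13.
Real revenue 2004 = 5766.5/1.364 = 4227.64.
Change = 4227.64/4656.13 − 1 = -0.0920.

-9.20%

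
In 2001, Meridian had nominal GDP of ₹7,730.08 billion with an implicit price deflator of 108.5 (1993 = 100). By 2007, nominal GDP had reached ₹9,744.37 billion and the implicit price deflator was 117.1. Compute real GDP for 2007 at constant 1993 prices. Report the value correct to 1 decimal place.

Real GDP = Nominal / (implicit price deflator/100) = 9744.37 / 1.171 = 8321.41.

₹8,321.4 billion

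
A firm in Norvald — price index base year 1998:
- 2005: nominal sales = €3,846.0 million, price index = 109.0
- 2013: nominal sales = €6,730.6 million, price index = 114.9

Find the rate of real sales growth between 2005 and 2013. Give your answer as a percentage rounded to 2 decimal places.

Deflate each year: 2005 → 3846.0/1.090 = 3528.44; 2013 → 6730.6/1.149 = 5857.79.
So real sales changed by 5857.79/3528.44 − 1 = 0.6602, i.e. 66.02%.

66.02%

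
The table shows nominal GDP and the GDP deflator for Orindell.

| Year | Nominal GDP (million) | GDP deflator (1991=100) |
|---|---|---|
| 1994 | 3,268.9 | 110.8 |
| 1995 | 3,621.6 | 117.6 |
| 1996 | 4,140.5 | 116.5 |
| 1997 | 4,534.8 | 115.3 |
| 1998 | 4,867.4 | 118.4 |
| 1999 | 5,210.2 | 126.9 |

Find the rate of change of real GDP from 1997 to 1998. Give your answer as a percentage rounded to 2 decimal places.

Real GDP 1997 = 4534.8/1.153 = 3933.04.
Real GDP 1998 = 4867.4/1.184 = 4110.98.
Change = 4110.98/3933.04 − 1 = 0.0452.

4.52%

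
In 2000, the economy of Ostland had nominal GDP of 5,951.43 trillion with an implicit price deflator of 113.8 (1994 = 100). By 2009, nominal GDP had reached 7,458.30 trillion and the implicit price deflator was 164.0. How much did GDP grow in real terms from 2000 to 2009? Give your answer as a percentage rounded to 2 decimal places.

-13.04%

Real GDP 2000 = 5951.43 / 1.138 = 5229.73.
Real GDP 2009 = 7458.30 / 1.640 = 4547.74.
Real growth = 4547.74 / 5229.73 − 1 = -0.1304.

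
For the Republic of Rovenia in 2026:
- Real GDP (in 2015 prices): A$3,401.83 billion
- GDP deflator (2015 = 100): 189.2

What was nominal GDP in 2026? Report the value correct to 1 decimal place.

Nominal GDP = Real × (GDP deflator/100) = 3401.83 × 1.892 = 6436.26.

A$6,436.3 billion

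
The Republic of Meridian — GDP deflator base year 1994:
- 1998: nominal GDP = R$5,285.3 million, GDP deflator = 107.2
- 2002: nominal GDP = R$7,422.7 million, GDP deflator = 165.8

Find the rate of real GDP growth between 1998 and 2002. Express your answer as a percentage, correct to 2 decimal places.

Deflate each year: 1998 → 5285.3/1.072 = 4930.32; 2002 → 7422.7/1.658 = 4476.90.
So real GDP changed by 4476.90/4930.32 − 1 = -0.0920, i.e. -9.20%.

-9.20%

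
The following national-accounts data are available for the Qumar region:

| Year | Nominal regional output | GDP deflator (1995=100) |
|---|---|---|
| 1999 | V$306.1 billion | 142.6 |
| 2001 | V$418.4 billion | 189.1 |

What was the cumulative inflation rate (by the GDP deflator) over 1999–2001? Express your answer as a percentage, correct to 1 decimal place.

32.6%

Price-level change = 189.1 / 142.6 − 1 = 0.3261.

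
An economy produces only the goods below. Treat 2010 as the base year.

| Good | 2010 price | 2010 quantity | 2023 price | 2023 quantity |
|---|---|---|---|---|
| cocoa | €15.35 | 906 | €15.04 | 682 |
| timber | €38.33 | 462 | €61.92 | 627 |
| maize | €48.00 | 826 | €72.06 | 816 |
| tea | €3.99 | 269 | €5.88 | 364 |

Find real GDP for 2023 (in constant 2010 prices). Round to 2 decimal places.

€75121.97

Real GDP 2023 = Σ (p_2010 × q_2023) = 15.35·682 + 38.33·627 + 48.00·816 + 3.99·364 = 75121.97.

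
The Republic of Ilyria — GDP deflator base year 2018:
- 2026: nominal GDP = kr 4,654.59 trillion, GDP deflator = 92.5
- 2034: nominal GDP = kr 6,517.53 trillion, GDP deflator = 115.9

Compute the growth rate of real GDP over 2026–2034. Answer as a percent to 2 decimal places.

11.75%

Real GDP 2026 = 4654.59 / 0.925 = 5031.99.
Real GDP 2034 = 6517.53 / 1.159 = 5623.41.
Real growth = 5623.41 / 5031.99 − 1 = 0.1175.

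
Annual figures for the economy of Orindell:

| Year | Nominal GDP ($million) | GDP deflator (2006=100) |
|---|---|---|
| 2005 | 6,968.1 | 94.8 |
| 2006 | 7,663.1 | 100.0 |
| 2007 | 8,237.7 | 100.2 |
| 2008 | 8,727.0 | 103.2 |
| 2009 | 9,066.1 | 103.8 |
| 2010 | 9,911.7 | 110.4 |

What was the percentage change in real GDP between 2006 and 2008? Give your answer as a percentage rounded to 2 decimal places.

Real GDP 2006 = 7663.1/1.000 = 7663.10.
Real GDP 2008 = 8727.0/1.032 = 8456.40.
Change = 8456.40/7663.10 − 1 = 0.1035.

10.35%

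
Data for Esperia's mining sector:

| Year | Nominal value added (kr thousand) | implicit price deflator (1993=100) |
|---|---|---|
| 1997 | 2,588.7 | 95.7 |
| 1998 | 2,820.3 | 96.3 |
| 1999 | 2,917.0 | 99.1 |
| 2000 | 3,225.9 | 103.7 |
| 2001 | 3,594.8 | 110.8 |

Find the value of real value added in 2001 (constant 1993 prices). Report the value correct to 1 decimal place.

kr 3,244.4 thousand

Real value added 2001 = 3594.8 / 1.108 = 3244.40.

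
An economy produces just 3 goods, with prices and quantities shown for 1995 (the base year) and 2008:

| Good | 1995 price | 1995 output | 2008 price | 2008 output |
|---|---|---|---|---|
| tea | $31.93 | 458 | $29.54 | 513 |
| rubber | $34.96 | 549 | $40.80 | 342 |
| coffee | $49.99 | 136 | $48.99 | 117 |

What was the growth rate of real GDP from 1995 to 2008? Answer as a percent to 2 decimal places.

-15.83%

Real GDP 1995 = Nominal GDP 1995 = 31.93·458 + 34.96·549 + 49.99·136 = 40615.62.
Real GDP 2008 (at 1995 prices) = 31.93·513 + 34.96·342 + 49.99·117 = 34185.24.
Real growth = 34185.24/40615.62 − 1 = -0.1583.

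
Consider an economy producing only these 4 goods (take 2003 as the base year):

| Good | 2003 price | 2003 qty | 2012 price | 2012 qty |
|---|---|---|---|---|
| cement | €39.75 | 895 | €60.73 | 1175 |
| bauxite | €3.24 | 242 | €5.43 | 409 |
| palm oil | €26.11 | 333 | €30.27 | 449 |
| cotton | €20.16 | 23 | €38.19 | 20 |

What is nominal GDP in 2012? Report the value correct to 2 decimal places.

Nominal GDP 2012 = Σ (p_2012 × q_2012) = 60.73·1175 + 5.43·409 + 30.27·449 + 38.19·20 = 87933.65.

€87933.65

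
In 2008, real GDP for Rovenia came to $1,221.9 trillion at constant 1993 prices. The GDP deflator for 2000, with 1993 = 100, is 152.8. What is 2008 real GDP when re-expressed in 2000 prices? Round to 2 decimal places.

Real GDP in 2000 prices = Real GDP in 1993 prices × (P_2000/P_1993) = 1221.9 × 1.528 = 1867.06.

$1,867.06 trillion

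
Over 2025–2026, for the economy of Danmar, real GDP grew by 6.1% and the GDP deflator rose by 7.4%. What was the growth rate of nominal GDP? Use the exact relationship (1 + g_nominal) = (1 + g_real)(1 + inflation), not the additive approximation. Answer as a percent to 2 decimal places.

13.95%

(1 + g_nom) = (1 + g_real)(1 + π) = 1.0610 × 1.0740 = 1.13951.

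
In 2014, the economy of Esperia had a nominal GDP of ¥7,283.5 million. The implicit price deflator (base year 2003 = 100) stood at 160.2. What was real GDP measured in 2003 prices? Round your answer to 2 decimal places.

¥4,546.50 million

Real GDP = Nominal / (implicit price deflator/100) = 7283.5 / 1.602 = 4546.50.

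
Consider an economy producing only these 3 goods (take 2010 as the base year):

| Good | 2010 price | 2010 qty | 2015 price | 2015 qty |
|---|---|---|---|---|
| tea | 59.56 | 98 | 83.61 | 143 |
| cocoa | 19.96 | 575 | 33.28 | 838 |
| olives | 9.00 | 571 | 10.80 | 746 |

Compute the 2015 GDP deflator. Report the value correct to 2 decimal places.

Nominal GDP 2015 = 83.61·143 + 33.28·838 + 10.80·746 = 47901.67.
Real GDP 2015 (at 2010 prices) = 59.56·143 + 19.96·838 + 9.00·746 = 31957.56.
Deflator = Nominal/Real × 100 = 47901.67/31957.56 × 100 = 149.892.

149.89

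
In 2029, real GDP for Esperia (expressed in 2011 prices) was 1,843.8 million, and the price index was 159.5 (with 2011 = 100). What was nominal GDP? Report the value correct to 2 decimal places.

2,940.86 million

Nominal GDP = Real × (price index/100) = 1843.8 × 1.595 = 2940.86.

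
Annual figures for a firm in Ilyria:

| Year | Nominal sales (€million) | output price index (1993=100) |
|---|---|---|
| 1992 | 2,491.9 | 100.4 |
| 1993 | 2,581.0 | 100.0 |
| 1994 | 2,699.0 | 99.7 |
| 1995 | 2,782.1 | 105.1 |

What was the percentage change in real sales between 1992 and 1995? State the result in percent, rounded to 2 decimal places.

Real sales 1992 = 2491.9/1.004 = 2481.97.
Real sales 1995 = 2782.1/1.051 = 2647.10.
Change = 2647.10/2481.97 − 1 = 0.0665.

6.65%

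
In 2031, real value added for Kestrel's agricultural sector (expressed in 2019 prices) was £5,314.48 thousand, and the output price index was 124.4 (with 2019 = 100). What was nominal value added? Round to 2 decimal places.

£6,611.21 thousand

Nominal value added = Real × (output price index/100) = 5314.48 × 1.244 = 6611.21.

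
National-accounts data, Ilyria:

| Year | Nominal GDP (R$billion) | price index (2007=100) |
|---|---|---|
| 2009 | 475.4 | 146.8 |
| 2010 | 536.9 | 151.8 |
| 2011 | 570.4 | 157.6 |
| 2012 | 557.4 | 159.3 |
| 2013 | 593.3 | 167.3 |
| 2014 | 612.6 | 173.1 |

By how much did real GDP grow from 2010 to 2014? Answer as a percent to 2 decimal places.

0.06%

Real GDP 2010 = 536.9/1.518 = 353.69.
Real GDP 2014 = 612.6/1.731 = 353.90.
Change = 353.90/353.69 − 1 = 0.0006.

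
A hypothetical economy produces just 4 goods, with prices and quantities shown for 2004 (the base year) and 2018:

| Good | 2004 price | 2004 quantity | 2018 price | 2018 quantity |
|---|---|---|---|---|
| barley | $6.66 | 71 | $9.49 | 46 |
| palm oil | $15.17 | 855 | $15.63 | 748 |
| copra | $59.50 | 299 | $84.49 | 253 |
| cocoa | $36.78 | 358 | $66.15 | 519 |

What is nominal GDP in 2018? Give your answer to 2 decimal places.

$67835.60

Nominal GDP 2018 = Σ (p_2018 × q_2018) = 9.49·46 + 15.63·748 + 84.49·253 + 66.15·519 = 67835.60.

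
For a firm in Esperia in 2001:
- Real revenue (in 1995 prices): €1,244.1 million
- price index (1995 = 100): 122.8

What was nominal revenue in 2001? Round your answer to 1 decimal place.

Nominal revenue = Real × (price index/100) = 1244.1 × 1.228 = 1527.75.

€1,527.8 million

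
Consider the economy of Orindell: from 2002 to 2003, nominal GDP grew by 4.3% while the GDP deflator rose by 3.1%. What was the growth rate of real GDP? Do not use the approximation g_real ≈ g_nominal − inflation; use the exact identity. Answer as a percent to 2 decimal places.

1.16%

(1 + g_nom) = (1 + g_real)(1 + π), so g_real = 1.0430 / 1.0310 − 1 = 0.01164.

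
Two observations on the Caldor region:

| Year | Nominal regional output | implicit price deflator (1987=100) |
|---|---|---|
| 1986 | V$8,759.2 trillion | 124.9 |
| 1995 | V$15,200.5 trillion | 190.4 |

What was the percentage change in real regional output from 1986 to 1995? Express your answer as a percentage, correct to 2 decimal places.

Deflate each year: 1986 → 8759.2/1.249 = 7012.97; 1995 → 15200.5/1.904 = 7983.46.
So real regional output changed by 7983.46/7012.97 − 1 = 0.1384, i.e. 13.84%.

13.84%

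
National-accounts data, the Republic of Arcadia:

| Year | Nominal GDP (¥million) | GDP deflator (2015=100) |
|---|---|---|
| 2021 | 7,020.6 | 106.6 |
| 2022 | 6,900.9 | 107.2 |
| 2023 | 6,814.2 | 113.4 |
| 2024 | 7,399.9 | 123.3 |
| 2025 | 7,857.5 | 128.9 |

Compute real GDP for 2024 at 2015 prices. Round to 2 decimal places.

¥6,001.54 million

Real GDP 2024 = 7399.9 / 1.233 = 6001.54.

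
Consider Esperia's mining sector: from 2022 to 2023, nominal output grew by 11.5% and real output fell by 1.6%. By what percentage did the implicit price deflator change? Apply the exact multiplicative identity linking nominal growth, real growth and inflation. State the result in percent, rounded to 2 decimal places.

13.31%

(1 + g_nom) = (1 + g_real)(1 + π), so π = 1.1150 / 0.9840 − 1 = 0.13313.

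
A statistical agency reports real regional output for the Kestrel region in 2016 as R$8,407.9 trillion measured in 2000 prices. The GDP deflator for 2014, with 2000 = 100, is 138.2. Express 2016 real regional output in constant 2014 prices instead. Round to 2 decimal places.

Real regional output in 2014 prices = Real regional output in 2000 prices × (P_2014/P_2000) = 8407.9 × 1.382 = 11619.72.

R$11,619.72 trillion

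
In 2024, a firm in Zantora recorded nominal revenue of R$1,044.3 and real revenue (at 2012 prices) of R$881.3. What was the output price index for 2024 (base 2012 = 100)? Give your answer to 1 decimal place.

118.5

output price index = (Nominal / Real) × 100 = 1044.3 / 881.3 × 100 = 118.50.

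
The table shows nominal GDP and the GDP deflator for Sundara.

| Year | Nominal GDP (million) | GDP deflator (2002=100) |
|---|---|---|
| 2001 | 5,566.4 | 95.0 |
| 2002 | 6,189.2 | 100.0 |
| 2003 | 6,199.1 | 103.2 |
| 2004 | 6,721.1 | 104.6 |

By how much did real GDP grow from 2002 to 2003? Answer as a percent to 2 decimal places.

Real GDP 2002 = 6189.2/1.000 = 6189.20.
Real GDP 2003 = 6199.1/1.032 = 6006.88.
Change = 6006.88/6189.20 − 1 = -0.0295.

-2.95%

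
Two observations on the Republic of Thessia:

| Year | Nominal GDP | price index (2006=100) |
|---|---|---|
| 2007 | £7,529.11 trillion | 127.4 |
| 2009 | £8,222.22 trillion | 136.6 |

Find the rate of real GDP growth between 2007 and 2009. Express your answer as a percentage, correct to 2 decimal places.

Deflate each year: 2007 → 7529.11/1.274 = 5909.82; 2009 → 8222.22/1.366 = 6019.19.
So real GDP changed by 6019.19/5909.82 − 1 = 0.0185, i.e. 1.85%.

1.85%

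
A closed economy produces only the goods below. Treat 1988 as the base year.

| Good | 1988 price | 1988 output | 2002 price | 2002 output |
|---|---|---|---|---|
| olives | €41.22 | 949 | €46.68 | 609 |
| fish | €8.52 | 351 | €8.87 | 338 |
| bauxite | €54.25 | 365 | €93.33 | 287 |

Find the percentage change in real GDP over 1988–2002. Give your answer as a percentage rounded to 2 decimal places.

-29.65%

Real GDP 1988 = Nominal GDP 1988 = 41.22·949 + 8.52·351 + 54.25·365 = 61909.55.
Real GDP 2002 (at 1988 prices) = 41.22·609 + 8.52·338 + 54.25·287 = 43552.49.
Real growth = 43552.49/61909.55 − 1 = -0.2965.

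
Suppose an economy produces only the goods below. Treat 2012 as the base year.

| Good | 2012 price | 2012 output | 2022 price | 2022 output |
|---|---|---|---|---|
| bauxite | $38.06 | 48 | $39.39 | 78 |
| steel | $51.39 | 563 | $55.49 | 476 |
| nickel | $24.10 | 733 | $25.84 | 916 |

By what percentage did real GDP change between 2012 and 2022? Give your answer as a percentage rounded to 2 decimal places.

2.23%

Real GDP 2012 = Nominal GDP 2012 = 38.06·48 + 51.39·563 + 24.10·733 = 48424.75.
Real GDP 2022 (at 2012 prices) = 38.06·78 + 51.39·476 + 24.10·916 = 49505.92.
Real growth = 49505.92/48424.75 − 1 = 0.0223.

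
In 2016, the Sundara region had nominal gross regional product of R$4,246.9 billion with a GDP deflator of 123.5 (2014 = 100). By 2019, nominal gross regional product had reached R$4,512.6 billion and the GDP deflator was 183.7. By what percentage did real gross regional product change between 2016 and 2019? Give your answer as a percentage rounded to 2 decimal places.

-28.56%

Real gross regional product 2016 = 4246.9 / 1.235 = 3438.79.
Real gross regional product 2019 = 4512.6 / 1.837 = 2456.51.
Real growth = 2456.51 / 3438.79 − 1 = -0.2856.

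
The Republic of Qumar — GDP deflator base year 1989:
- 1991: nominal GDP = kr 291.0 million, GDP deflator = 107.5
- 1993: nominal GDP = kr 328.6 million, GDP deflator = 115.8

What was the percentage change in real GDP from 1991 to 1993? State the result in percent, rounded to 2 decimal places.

Deflate each year: 1991 → 291.0/1.075 = 270.70; 1993 → 328.6/1.158 = 283.77.
So real GDP changed by 283.77/270.70 − 1 = 0.0483, i.e. 4.83%.

4.83%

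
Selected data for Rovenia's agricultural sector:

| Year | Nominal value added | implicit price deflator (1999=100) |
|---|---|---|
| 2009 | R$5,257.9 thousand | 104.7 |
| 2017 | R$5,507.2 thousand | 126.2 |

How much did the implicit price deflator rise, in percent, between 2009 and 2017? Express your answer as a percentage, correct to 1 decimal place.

20.5%

Price-level change = 126.2 / 104.7 − 1 = 0.2053.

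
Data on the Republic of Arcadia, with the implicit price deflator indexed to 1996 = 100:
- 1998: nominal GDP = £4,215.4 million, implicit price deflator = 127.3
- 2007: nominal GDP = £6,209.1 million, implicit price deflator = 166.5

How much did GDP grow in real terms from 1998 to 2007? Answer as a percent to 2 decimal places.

Deflate each year: 1998 → 4215.4/1.273 = 3311.39; 2007 → 6209.1/1.665 = 3729.19.
So real GDP changed by 3729.19/3311.39 − 1 = 0.1262, i.e. 12.62%.

12.62%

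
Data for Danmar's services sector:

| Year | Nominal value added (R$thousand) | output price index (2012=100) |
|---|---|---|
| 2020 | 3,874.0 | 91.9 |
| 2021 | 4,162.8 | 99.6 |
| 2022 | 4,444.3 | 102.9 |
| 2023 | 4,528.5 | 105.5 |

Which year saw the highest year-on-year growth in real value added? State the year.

2021: real = 4162.8/0.996 = 4179.52; growth vs 2020 (4215.45) = -0.85%.
2022: real = 4444.3/1.029 = 4319.05; growth vs 2021 (4179.52) = 3.34%.
2023: real = 4528.5/1.055 = 4292.42; growth vs 2022 (4319.05) = -0.62%.

2022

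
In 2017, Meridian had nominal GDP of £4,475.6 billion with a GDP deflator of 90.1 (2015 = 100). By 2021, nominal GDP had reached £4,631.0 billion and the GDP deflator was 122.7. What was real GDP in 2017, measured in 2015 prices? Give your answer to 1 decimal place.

£4,967.4 billion

Real GDP = Nominal / (GDP deflator/100) = 4475.6 / 0.901 = 4967.37.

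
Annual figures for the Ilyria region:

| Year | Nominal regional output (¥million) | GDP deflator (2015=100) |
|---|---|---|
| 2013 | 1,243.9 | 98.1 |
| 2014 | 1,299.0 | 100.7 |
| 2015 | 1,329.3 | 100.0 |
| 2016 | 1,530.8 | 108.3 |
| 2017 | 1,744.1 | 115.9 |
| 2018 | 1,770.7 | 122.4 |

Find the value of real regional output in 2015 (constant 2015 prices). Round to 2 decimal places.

Real regional output 2015 = 1329.3 / 1.000 = 1329.30.

¥1,329.30 million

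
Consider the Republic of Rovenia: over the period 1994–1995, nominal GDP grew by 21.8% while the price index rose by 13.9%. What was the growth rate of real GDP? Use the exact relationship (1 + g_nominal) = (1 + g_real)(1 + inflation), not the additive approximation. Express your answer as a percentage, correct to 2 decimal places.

(1 + g_nom) = (1 + g_real)(1 + π), so g_real = 1.2180 / 1.1390 − 1 = 0.06936.

6.94%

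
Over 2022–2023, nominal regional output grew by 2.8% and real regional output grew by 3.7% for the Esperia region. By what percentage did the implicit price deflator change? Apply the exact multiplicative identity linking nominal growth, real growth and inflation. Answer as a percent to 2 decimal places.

(1 + g_nom) = (1 + g_real)(1 + π), so π = 1.0280 / 1.0370 − 1 = -0.00868.

-0.87%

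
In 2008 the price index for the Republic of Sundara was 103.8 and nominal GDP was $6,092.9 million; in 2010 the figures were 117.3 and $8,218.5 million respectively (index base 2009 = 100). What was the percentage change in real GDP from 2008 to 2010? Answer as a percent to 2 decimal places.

Real GDP 2008 = 6092.9 / 1.038 = 5869.85.
Real GDP 2010 = 8218.5 / 1.173 = 7006.39.
Real growth = 7006.39 / 5869.85 − 1 = 0.1936.

19.36%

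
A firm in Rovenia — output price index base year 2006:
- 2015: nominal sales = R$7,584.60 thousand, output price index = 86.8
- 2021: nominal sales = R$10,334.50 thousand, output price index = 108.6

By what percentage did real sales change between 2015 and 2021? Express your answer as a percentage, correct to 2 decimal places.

8.90%

Real sales 2015 = 7584.60 / 0.868 = 8738.02.
Real sales 2021 = 10334.50 / 1.086 = 9516.11.
Real growth = 9516.11 / 8738.02 − 1 = 0.0890.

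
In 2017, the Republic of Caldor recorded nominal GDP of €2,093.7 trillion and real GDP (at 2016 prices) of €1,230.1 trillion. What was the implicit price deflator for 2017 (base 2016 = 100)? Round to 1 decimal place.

170.2

implicit price deflator = (Nominal / Real) × 100 = 2093.7 / 1230.1 × 100 = 170.21.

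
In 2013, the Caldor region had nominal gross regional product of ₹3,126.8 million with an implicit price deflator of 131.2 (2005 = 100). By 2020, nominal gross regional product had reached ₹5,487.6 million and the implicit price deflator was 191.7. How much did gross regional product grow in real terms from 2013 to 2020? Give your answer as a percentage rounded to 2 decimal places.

Real gross regional product 2013 = 3126.8 / 1.312 = 2383.23.
Real gross regional product 2020 = 5487.6 / 1.917 = 2862.60.
Real growth = 2862.60 / 2383.23 − 1 = 0.2011.

20.11%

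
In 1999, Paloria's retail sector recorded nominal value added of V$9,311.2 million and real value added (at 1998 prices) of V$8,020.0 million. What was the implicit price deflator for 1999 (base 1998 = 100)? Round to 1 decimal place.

implicit price deflator = (Nominal / Real) × 100 = 9311.2 / 8020.0 × 100 = 116.10.

116.1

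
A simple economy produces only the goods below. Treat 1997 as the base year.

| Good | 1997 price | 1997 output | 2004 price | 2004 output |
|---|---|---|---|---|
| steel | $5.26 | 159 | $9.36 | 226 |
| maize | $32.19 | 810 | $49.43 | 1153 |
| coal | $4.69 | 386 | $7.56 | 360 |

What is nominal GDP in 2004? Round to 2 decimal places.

$61829.75

Nominal GDP 2004 = Σ (p_2004 × q_2004) = 9.36·226 + 49.43·1153 + 7.56·360 = 61829.75.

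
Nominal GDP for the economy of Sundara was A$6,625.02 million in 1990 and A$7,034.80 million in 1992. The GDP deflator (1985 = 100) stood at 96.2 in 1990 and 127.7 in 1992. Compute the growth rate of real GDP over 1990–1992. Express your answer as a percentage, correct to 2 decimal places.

-20.01%

Deflate each year: 1990 → 6625.02/0.962 = 6886.72; 1992 → 7034.80/1.277 = 5508.85.
So real GDP changed by 5508.85/6886.72 − 1 = -0.2001, i.e. -20.01%.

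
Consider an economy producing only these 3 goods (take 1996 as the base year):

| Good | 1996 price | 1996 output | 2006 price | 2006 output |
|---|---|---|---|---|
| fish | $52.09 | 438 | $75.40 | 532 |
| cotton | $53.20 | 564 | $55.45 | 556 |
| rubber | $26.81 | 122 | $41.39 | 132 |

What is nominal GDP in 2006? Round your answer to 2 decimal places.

Nominal GDP 2006 = Σ (p_2006 × q_2006) = 75.40·532 + 55.45·556 + 41.39·132 = 76406.48.

$76406.48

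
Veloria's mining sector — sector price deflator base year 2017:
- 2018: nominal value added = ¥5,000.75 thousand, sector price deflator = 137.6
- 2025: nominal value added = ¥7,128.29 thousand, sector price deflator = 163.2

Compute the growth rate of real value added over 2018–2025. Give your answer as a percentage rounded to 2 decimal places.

20.18%

Deflate each year: 2018 → 5000.75/1.376 = 3634.27; 2025 → 7128.29/1.632 = 4367.82.
So real value added changed by 4367.82/3634.27 − 1 = 0.2018, i.e. 20.18%.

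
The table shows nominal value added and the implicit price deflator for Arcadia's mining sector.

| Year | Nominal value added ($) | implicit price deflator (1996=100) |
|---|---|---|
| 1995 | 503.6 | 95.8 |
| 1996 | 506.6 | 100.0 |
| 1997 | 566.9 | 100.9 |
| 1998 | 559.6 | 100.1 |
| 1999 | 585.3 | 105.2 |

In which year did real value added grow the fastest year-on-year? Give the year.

1996: real = 506.6/1.000 = 506.60; growth vs 1995 (525.68) = -3.63%.
1997: real = 566.9/1.009 = 561.84; growth vs 1996 (506.60) = 10.90%.
1998: real = 559.6/1.001 = 559.04; growth vs 1997 (561.84) = -0.50%.
1999: real = 585.3/1.052 = 556.37; growth vs 1998 (559.04) = -0.48%.

1997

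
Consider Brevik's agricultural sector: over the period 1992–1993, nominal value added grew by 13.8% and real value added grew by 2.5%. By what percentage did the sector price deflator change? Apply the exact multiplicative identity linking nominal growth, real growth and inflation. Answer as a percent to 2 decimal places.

11.02%

(1 + g_nom) = (1 + g_real)(1 + π), so π = 1.1380 / 1.0250 − 1 = 0.11024.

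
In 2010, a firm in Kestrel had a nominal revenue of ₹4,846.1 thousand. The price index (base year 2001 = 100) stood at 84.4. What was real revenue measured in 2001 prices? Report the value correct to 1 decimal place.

₹5,741.8 thousand

Real revenue = Nominal / (price index/100) = 4846.1 / 0.844 = 5741.82.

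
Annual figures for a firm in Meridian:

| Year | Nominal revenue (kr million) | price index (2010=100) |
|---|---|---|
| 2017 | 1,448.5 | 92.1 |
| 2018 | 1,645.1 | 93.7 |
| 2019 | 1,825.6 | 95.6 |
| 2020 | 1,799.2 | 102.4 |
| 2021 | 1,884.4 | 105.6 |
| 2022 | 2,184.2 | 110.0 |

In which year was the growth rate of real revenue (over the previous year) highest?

2018: real = 1645.1/0.937 = 1755.71; growth vs 2017 (1572.75) = 11.63%.
2019: real = 1825.6/0.956 = 1909.62; growth vs 2018 (1755.71) = 8.77%.
2020: real = 1799.2/1.024 = 1757.03; growth vs 2019 (1909.62) = -7.99%.
2021: real = 1884.4/1.056 = 1784.47; growth vs 2020 (1757.03) = 1.56%.
2022: real = 2184.2/1.100 = 1985.64; growth vs 2021 (1784.47) = 11.27%.

2018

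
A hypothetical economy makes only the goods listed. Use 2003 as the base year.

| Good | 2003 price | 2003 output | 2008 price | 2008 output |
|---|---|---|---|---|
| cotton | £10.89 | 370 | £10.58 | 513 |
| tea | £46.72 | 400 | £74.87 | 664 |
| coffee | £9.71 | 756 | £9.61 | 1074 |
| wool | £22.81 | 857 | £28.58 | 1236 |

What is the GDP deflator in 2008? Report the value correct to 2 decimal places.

Nominal GDP 2008 = 10.58·513 + 74.87·664 + 9.61·1074 + 28.58·1236 = 100787.24.
Real GDP 2008 (at 2003 prices) = 10.89·513 + 46.72·664 + 9.71·1074 + 22.81·1236 = 75230.35.
Deflator = Nominal/Real × 100 = 100787.24/75230.35 × 100 = 133.972.

133.97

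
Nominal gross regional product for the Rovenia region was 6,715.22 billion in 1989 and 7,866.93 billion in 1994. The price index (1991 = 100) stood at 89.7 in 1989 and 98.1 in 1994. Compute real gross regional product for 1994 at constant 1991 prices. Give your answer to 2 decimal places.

Real gross regional product = Nominal / (price index/100) = 7866.93 / 0.981 = 8019.30.

8,019.30 billion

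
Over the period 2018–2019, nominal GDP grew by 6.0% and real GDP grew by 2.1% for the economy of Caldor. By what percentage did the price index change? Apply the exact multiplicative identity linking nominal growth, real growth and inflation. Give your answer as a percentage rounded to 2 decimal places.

(1 + g_nom) = (1 + g_real)(1 + π), so π = 1.0600 / 1.0210 − 1 = 0.03820.

3.82%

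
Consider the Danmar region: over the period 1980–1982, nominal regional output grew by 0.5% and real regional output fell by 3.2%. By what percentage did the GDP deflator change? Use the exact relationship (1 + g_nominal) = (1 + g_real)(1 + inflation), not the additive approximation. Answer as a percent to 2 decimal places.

(1 + g_nom) = (1 + g_real)(1 + π), so π = 1.0050 / 0.9680 − 1 = 0.03822.

3.82%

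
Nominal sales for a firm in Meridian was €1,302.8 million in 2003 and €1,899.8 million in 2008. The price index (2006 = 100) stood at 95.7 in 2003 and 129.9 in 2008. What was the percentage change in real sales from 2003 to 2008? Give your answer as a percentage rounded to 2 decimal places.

7.43%

Real sales 2003 = 1302.8 / 0.957 = 1361.34.
Real sales 2008 = 1899.8 / 1.299 = 1462.51.
Real growth = 1462.51 / 1361.34 − 1 = 0.0743.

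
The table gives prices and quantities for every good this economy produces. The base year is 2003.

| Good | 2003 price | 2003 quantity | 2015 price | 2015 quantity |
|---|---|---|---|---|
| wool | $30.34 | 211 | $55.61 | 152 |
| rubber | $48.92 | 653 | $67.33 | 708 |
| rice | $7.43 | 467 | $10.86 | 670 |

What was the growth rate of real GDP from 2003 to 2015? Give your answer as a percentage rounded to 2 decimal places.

5.76%

Real GDP 2003 = Nominal GDP 2003 = 30.34·211 + 48.92·653 + 7.43·467 = 41816.31.
Real GDP 2015 (at 2003 prices) = 30.34·152 + 48.92·708 + 7.43·670 = 44225.14.
Real growth = 44225.14/41816.31 − 1 = 0.0576.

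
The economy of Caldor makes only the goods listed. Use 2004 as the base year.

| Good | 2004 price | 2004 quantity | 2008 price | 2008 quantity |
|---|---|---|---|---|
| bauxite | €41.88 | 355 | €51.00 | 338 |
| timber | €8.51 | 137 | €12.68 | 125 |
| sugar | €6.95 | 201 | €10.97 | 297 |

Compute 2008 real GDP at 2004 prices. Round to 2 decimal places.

€17283.34

Real GDP 2008 = Σ (p_2004 × q_2008) = 41.88·338 + 8.51·125 + 6.95·297 = 17283.34.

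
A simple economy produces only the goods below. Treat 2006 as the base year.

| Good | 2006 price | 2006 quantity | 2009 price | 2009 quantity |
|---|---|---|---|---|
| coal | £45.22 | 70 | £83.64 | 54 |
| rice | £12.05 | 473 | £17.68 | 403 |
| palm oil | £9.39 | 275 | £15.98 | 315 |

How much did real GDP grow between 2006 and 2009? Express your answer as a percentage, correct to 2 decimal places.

-10.41%

Real GDP 2006 = Nominal GDP 2006 = 45.22·70 + 12.05·473 + 9.39·275 = 11447.30.
Real GDP 2009 (at 2006 prices) = 45.22·54 + 12.05·403 + 9.39·315 = 10255.88.
Real growth = 10255.88/11447.30 − 1 = -0.1041.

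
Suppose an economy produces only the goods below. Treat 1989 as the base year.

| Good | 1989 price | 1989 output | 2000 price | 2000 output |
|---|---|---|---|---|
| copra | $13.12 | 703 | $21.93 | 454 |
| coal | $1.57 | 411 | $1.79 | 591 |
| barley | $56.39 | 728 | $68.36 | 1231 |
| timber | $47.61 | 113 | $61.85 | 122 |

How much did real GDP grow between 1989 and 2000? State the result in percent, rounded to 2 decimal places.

Real GDP 1989 = Nominal GDP 1989 = 13.12·703 + 1.57·411 + 56.39·728 + 47.61·113 = 56300.48.
Real GDP 2000 (at 1989 prices) = 13.12·454 + 1.57·591 + 56.39·1231 + 47.61·122 = 82108.86.
Real growth = 82108.86/56300.48 − 1 = 0.4584.

45.84%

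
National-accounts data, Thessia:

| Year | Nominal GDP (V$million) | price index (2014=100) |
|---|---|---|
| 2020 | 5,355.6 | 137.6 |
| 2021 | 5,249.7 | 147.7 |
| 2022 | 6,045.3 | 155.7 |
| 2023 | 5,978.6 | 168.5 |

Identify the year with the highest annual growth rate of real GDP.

2021: real = 5249.7/1.477 = 3554.30; growth vs 2020 (3892.15) = -8.68%.
2022: real = 6045.3/1.557 = 3882.66; growth vs 2021 (3554.30) = 9.24%.
2023: real = 5978.6/1.685 = 3548.13; growth vs 2022 (3882.66) = -8.62%.

2022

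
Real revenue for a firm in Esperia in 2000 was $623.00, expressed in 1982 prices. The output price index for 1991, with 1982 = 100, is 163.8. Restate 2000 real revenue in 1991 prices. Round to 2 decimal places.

$1,020.47

Real revenue in 1991 prices = Real revenue in 1982 prices × (P_1991/P_1982) = 623.00 × 1.638 = 1020.47.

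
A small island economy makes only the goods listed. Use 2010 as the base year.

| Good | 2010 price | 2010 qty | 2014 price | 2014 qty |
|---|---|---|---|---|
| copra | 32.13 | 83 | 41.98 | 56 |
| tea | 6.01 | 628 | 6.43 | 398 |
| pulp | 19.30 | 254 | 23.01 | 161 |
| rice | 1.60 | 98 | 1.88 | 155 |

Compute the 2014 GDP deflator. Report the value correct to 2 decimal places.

118.01

Nominal GDP 2014 = 41.98·56 + 6.43·398 + 23.01·161 + 1.88·155 = 8906.03.
Real GDP 2014 (at 2010 prices) = 32.13·56 + 6.01·398 + 19.30·161 + 1.60·155 = 7546.56.
Deflator = Nominal/Real × 100 = 8906.03/7546.56 × 100 = 118.014.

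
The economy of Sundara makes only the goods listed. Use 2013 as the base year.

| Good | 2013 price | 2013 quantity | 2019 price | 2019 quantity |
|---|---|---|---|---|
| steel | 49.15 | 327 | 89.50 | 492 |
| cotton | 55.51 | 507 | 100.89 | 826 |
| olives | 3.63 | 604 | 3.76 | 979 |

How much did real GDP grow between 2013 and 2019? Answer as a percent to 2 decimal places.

58.56%

Real GDP 2013 = Nominal GDP 2013 = 49.15·327 + 55.51·507 + 3.63·604 = 46408.14.
Real GDP 2019 (at 2013 prices) = 49.15·492 + 55.51·826 + 3.63·979 = 73586.83.
Real growth = 73586.83/46408.14 − 1 = 0.5856.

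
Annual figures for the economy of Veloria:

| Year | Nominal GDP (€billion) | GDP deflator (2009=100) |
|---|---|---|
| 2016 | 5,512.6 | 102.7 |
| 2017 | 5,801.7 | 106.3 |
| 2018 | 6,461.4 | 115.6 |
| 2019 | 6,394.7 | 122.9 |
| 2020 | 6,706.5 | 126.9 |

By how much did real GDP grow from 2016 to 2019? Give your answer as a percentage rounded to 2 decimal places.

Real GDP 2016 = 5512.6/1.027 = 5367.67.
Real GDP 2019 = 6394.7/1.229 = 5203.17.
Change = 5203.17/5367.67 − 1 = -0.0306.

-3.06%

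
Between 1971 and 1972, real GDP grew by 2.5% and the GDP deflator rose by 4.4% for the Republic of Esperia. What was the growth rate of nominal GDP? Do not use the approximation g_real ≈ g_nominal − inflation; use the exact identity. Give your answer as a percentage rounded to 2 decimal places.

7.01%

(1 + g_nom) = (1 + g_real)(1 + π) = 1.0250 × 1.0440 = 1.07010.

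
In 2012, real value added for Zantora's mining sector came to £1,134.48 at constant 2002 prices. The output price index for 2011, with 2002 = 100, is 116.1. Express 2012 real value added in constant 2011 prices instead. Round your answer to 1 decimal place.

Real value added in 2011 prices = Real value added in 2002 prices × (P_2011/P_2002) = 1134.48 × 1.161 = 1317.13.

£1,317.1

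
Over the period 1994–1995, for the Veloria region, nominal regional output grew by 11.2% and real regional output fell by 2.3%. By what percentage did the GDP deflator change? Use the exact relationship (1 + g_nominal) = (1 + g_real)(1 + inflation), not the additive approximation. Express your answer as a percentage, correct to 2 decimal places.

(1 + g_nom) = (1 + g_real)(1 + π), so π = 1.1120 / 0.9770 − 1 = 0.13818.

13.82%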